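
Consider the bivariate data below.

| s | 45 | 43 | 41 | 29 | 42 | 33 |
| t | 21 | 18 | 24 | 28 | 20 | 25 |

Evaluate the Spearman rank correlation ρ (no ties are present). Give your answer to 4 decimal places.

-0.8286

Rank s: 6, 5, 3, 1, 4, 2
Rank t: 3, 1, 4, 6, 2, 5
d = rank(s) − rank(t): 3, 4, -1, -5, 2, -3; Σd² = 64
ρ = 1 − 6Σd² / [n(n²−1)] = 1 − 6×64 / (6×35) = 1 − 384/210 ≈ -0.8286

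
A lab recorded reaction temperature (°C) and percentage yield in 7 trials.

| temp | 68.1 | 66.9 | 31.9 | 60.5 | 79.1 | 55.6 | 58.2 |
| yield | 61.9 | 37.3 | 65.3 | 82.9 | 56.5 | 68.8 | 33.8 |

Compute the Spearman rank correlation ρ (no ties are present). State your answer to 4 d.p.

-0.3214

Rank temp: 6, 5, 1, 4, 7, 2, 3
Rank yield: 4, 2, 5, 7, 3, 6, 1
d = rank(temp) − rank(yield): 2, 3, -4, -3, 4, -4, 2; Σd² = 74
ρ = 1 − 6Σd² / [n(n²−1)] = 1 − 6×74 / (7×48) = 1 − 444/336 ≈ -0.3214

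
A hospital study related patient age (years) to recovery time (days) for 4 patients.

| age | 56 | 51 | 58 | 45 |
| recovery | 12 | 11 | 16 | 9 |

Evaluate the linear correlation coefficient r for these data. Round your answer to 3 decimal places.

0.898

n = 4, Σx = 210, Σy = 48, Σx² = 11126, Σy² = 602, Σxy = 2566
nΣxy − ΣxΣy = 10264 − 10080 = 184
nΣx² − (Σx)² = 44504 − 44100 = 404; nΣy² − (Σy)² = 2408 − 2304 = 104
r = 184 / √(404 × 104) = 184 / 204.9780 ≈ 0.898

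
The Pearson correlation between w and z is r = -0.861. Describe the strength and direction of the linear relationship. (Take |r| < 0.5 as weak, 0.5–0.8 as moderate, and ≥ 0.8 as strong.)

strong negative

r = -0.861 < 0 so the relationship is negative.
|r| = 0.861, which falls in the strong range.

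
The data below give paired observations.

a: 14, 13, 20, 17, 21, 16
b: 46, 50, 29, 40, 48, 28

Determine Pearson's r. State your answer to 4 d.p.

-0.3047

n = 6, Σa = 101, Σb = 241, Σa² = 1751, Σb² = 10145, Σab = 4010
nΣab − ΣaΣb = 24060 − 24341 = -281
nΣa² − (Σa)² = 10506 − 10201 = 305; nΣb² − (Σb)² = 60870 − 58081 = 2789
r = -281 / √(305 × 2789) = -281 / 922.3042 ≈ -0.3047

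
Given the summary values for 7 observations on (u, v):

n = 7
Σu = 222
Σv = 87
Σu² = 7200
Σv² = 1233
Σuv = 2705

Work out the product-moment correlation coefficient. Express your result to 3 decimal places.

r = (nΣuv − ΣuΣv) / √[(nΣu² − (Σu)²)(nΣv² − (Σv)²)]
Numerator: 7×2705 − 222×87 = -379
Denominator: √[(50400 − 49284)(8631 − 7569)] = √[1116 × 1062] = 1088.6652
r = -379 / 1088.6652 ≈ -0.348

-0.348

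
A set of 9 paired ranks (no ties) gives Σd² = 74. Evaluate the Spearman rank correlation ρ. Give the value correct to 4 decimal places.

0.3833

ρ = 1 − 6Σd² / [n(n²−1)] = 1 − 6×74 / (9×80)
  = 1 − 444/720 = 1 − 0.61667 ≈ 0.3833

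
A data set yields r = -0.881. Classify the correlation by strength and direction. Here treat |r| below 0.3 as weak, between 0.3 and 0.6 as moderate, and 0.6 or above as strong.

strong negative

r = -0.881 < 0 so the relationship is negative.
|r| = 0.881, which falls in the strong range.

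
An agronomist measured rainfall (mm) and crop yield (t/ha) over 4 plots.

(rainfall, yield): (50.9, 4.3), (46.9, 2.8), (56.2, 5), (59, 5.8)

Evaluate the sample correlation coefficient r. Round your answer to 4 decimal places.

n = 4, Σx = 213, Σy = 17.9, Σx² = 11429.86, Σy² = 84.97, Σxy = 973.39
nΣxy − ΣxΣy = 3893.56 − 3812.7 = 80.86
nΣx² − (Σx)² = 45719.44 − 45369 = 350.44; nΣy² − (Σy)² = 339.88 − 320.41 = 19.47
r = 80.86 / √(350.44 × 19.47) = 80.86 / 82.6019 ≈ 0.9789

0.9789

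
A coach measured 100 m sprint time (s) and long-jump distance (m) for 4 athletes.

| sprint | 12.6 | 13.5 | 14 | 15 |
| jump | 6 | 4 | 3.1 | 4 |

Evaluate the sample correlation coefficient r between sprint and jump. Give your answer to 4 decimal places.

-0.6933

n = 4, Σx = 55.1, Σy = 17.1, Σx² = 762.01, Σy² = 77.61, Σxy = 233
nΣxy − ΣxΣy = 932 − 942.21 = -10.21
nΣx² − (Σx)² = 3048.04 − 3036.01 = 12.03; nΣy² − (Σy)² = 310.44 − 292.41 = 18.03
r = -10.21 / √(12.03 × 18.03) = -10.21 / 14.7276 ≈ -0.6933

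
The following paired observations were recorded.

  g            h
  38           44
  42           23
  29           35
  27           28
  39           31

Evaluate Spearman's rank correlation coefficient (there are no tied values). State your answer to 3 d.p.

Rank g: 3, 5, 2, 1, 4
Rank h: 5, 1, 4, 2, 3
d = rank(g) − rank(h): -2, 4, -2, -1, 1; Σd² = 26
ρ = 1 − 6Σd² / [n(n²−1)] = 1 − 6×26 / (5×24) = 1 − 156/120 ≈ -0.300

-0.300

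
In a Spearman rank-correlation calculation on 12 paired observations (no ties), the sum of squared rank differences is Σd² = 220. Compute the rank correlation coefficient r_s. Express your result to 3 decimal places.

0.231

ρ = 1 − 6Σd² / [n(n²−1)] = 1 − 6×220 / (12×143)
  = 1 − 1320/1716 = 1 − 0.7692 ≈ 0.231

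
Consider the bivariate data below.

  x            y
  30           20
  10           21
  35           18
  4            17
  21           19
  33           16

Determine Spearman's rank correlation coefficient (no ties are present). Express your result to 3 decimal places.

-0.257

Rank x: 4, 2, 6, 1, 3, 5
Rank y: 5, 6, 3, 2, 4, 1
d = rank(x) − rank(y): -1, -4, 3, -1, -1, 4; Σd² = 44
ρ = 1 − 6Σd² / [n(n²−1)] = 1 − 6×44 / (6×35) = 1 − 264/210 ≈ -0.257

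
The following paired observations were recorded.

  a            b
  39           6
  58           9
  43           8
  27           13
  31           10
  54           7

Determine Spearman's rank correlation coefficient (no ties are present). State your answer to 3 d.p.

Rank a: 3, 6, 4, 1, 2, 5
Rank b: 1, 4, 3, 6, 5, 2
d = rank(a) − rank(b): 2, 2, 1, -5, -3, 3; Σd² = 52
ρ = 1 − 6Σd² / [n(n²−1)] = 1 − 6×52 / (6×35) = 1 − 312/210 ≈ -0.486

-0.486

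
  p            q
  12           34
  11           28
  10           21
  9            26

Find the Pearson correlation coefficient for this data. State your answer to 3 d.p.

0.744

n = 4, Σp = 42, Σq = 109, Σp² = 446, Σq² = 3057, Σpq = 1160
nΣpq − ΣpΣq = 4640 − 4578 = 62
nΣp² − (Σp)² = 1784 − 1764 = 20; nΣq² − (Σq)² = 12228 − 11881 = 347
r = 62 / √(20 × 347) = 62 / 83.3067 ≈ 0.744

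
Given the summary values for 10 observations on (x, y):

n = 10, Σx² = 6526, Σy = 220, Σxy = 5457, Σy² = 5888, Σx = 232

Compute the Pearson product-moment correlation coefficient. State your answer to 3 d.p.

r = (nΣxy − ΣxΣy) / √[(nΣx² − (Σx)²)(nΣy² − (Σy)²)]
Numerator: 10×5457 − 232×220 = 3530
Denominator: √[(65260 − 53824)(58880 − 48400)] = √[11436 × 10480] = 10947.5696
r = 3530 / 10947.5696 ≈ 0.322

0.322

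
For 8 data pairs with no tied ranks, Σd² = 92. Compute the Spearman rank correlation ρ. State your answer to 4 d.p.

-0.0952

ρ = 1 − 6Σd² / [n(n²−1)] = 1 − 6×92 / (8×63)
  = 1 − 552/504 = 1 − 1.09524 ≈ -0.0952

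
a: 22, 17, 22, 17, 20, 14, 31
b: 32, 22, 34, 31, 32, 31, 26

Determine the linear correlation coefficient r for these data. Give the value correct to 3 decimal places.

n = 7, Σa = 143, Σb = 208, Σa² = 3103, Σb² = 6286, Σab = 4233
nΣab − ΣaΣb = 29631 − 29744 = -113
nΣa² − (Σa)² = 21721 − 20449 = 1272; nΣb² − (Σb)² = 44002 − 43264 = 738
r = -113 / √(1272 × 738) = -113 / 968.8839 ≈ -0.117

-0.117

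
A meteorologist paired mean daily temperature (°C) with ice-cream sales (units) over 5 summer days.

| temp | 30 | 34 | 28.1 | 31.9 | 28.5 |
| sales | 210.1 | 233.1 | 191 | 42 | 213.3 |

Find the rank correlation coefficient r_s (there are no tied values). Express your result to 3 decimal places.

Rank temp: 3, 5, 1, 4, 2
Rank sales: 3, 5, 2, 1, 4
d = rank(temp) − rank(sales): 0, 0, -1, 3, -2; Σd² = 14
ρ = 1 − 6Σd² / [n(n²−1)] = 1 − 6×14 / (5×24) = 1 − 84/120 ≈ 0.300

0.300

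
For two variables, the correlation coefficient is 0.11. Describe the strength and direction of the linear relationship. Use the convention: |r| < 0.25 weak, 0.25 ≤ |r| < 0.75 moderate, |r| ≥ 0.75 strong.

weak positive

r = 0.11 > 0 so the relationship is positive.
|r| = 0.11, which falls in the weak range.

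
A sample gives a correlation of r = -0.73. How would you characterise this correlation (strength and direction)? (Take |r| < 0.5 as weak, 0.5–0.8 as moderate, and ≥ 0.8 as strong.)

r = -0.73 < 0 so the relationship is negative.
|r| = 0.73, which falls in the moderate range.

moderate negative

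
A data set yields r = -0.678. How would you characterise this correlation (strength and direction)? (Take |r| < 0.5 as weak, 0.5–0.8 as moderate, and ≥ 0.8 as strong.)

moderate negative

r = -0.678 < 0 so the relationship is negative.
|r| = 0.678, which falls in the moderate range.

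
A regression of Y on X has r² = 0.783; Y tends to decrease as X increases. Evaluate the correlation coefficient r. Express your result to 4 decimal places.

-0.8849

|r| = √0.783 = 0.8849
The association is negative, so r = −0.8849.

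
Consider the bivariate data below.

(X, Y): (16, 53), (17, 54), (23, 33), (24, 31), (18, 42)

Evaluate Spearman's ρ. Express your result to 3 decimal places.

Rank X: 1, 2, 4, 5, 3
Rank Y: 4, 5, 2, 1, 3
d = rank(X) − rank(Y): -3, -3, 2, 4, 0; Σd² = 38
ρ = 1 − 6Σd² / [n(n²−1)] = 1 − 6×38 / (5×24) = 1 − 228/120 ≈ -0.900

-0.900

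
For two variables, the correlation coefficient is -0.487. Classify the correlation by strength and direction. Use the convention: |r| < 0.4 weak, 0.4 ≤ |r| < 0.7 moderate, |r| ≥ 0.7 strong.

moderate negative

r = -0.487 < 0 so the relationship is negative.
|r| = 0.487, which falls in the moderate range.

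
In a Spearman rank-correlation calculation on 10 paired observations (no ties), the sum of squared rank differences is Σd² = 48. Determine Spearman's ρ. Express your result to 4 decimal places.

0.7091

ρ = 1 − 6Σd² / [n(n²−1)] = 1 − 6×48 / (10×99)
  = 1 − 288/990 = 1 − 0.29091 ≈ 0.7091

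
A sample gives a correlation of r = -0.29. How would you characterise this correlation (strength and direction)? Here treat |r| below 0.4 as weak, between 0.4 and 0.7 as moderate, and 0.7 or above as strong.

r = -0.29 < 0 so the relationship is negative.
|r| = 0.29, which falls in the weak range.

weak negative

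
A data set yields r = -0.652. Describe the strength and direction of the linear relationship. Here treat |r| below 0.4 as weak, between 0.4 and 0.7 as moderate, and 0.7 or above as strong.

r = -0.652 < 0 so the relationship is negative.
|r| = 0.652, which falls in the moderate range.

moderate negative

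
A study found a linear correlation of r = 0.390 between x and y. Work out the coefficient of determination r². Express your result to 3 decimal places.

r² = (0.390)² = 0.152

0.152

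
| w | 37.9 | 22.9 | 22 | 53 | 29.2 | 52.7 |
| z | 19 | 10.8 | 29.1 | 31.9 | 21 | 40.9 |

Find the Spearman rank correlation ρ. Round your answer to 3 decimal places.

0.543

Rank w: 4, 2, 1, 6, 3, 5
Rank z: 2, 1, 4, 5, 3, 6
d = rank(w) − rank(z): 2, 1, -3, 1, 0, -1; Σd² = 16
ρ = 1 − 6Σd² / [n(n²−1)] = 1 − 6×16 / (6×35) = 1 − 96/210 ≈ 0.543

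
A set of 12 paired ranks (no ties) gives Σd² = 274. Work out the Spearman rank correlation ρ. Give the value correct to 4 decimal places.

ρ = 1 − 6Σd² / [n(n²−1)] = 1 − 6×274 / (12×143)
  = 1 − 1644/1716 = 1 − 0.95804 ≈ 0.0420

0.0420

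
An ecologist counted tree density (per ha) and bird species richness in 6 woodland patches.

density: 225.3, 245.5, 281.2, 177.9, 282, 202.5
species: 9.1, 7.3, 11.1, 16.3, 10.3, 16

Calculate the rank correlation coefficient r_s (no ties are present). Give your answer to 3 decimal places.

-0.543

Rank density: 3, 4, 5, 1, 6, 2
Rank species: 2, 1, 4, 6, 3, 5
d = rank(density) − rank(species): 1, 3, 1, -5, 3, -3; Σd² = 54
ρ = 1 − 6Σd² / [n(n²−1)] = 1 − 6×54 / (6×35) = 1 − 324/210 ≈ -0.543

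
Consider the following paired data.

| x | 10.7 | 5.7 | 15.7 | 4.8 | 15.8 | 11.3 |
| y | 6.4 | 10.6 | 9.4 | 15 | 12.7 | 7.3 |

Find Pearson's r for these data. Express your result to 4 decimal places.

n = 6, Σx = 64, Σy = 61.4, Σx² = 793.84, Σy² = 681.26, Σxy = 631.63
nΣxy − ΣxΣy = 3789.78 − 3929.6 = -139.82
nΣx² − (Σx)² = 4763.04 − 4096 = 667.04; nΣy² − (Σy)² = 4087.56 − 3769.96 = 317.6
r = -139.82 / √(667.04 × 317.6) = -139.82 / 460.2737 ≈ -0.3038

-0.3038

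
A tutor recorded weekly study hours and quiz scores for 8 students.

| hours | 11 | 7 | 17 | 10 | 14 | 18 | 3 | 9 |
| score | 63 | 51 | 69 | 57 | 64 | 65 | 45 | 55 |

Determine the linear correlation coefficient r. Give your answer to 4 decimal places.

n = 8, Σx = 89, Σy = 469, Σx² = 1169, Σy² = 27951, Σxy = 5489
nΣxy − ΣxΣy = 43912 − 41741 = 2171
nΣx² − (Σx)² = 9352 − 7921 = 1431; nΣy² − (Σy)² = 223608 − 219961 = 3647
r = 2171 / √(1431 × 3647) = 2171 / 2284.4818 ≈ 0.9503

0.9503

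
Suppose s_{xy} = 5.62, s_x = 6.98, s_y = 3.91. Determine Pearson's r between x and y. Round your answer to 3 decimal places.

r = Cov(x,y) / (s_x · s_y) = 5.62 / (6.98 × 3.91)
  = 5.62 / 27.2918 ≈ 0.206

0.206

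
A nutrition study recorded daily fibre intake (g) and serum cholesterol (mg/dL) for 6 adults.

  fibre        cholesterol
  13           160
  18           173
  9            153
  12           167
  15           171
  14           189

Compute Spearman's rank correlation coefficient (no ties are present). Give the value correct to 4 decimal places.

0.7714

Rank fibre: 3, 6, 1, 2, 5, 4
Rank cholesterol: 2, 5, 1, 3, 4, 6
d = rank(fibre) − rank(cholesterol): 1, 1, 0, -1, 1, -2; Σd² = 8
ρ = 1 − 6Σd² / [n(n²−1)] = 1 − 6×8 / (6×35) = 1 − 48/210 ≈ 0.7714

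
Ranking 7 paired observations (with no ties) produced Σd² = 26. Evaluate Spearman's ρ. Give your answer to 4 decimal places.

0.5357

ρ = 1 − 6Σd² / [n(n²−1)] = 1 − 6×26 / (7×48)
  = 1 − 156/336 = 1 − 0.46429 ≈ 0.5357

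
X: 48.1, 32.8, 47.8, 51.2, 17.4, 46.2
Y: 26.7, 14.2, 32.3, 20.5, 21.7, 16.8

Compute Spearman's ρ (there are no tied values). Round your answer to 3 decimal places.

0.314

Rank X: 5, 2, 4, 6, 1, 3
Rank Y: 5, 1, 6, 3, 4, 2
d = rank(X) − rank(Y): 0, 1, -2, 3, -3, 1; Σd² = 24
ρ = 1 − 6Σd² / [n(n²−1)] = 1 − 6×24 / (6×35) = 1 − 144/210 ≈ 0.314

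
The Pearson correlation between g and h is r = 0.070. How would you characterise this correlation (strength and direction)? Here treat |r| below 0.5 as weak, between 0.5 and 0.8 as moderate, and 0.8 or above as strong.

weak positive

r = 0.070 > 0 so the relationship is positive.
|r| = 0.070, which falls in the weak range.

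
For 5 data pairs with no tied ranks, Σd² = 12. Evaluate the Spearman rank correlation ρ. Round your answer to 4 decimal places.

ρ = 1 − 6Σd² / [n(n²−1)] = 1 − 6×12 / (5×24)
  = 1 − 72/120 = 1 − 0.60000 ≈ 0.4000

0.4000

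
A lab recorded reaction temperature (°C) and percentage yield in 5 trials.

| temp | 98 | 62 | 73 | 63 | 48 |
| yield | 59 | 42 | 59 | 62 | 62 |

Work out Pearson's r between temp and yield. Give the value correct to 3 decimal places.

0.057

n = 5, Σx = 344, Σy = 284, Σx² = 25050, Σy² = 16414, Σxy = 19575
nΣxy − ΣxΣy = 97875 − 97696 = 179
nΣx² − (Σx)² = 125250 − 118336 = 6914; nΣy² − (Σy)² = 82070 − 80656 = 1414
r = 179 / √(6914 × 1414) = 179 / 3126.7229 ≈ 0.057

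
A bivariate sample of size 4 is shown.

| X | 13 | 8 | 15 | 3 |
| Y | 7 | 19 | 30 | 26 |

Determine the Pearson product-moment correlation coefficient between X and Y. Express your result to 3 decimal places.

-0.175

n = 4, ΣX = 39, ΣY = 82, ΣX² = 467, ΣY² = 1986, ΣXY = 771
nΣXY − ΣXΣY = 3084 − 3198 = -114
nΣX² − (ΣX)² = 1868 − 1521 = 347; nΣY² − (ΣY)² = 7944 − 6724 = 1220
r = -114 / √(347 × 1220) = -114 / 650.6458 ≈ -0.175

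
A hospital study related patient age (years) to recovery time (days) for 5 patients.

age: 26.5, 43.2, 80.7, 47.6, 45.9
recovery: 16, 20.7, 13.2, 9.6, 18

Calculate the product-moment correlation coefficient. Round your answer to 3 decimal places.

n = 5, Σx = 243.9, Σy = 77.5, Σx² = 13453.55, Σy² = 1274.89, Σxy = 3666.64
nΣxy − ΣxΣy = 18333.2 − 18902.25 = -569.05
nΣx² − (Σx)² = 67267.75 − 59487.21 = 7780.54; nΣy² − (Σy)² = 6374.45 − 6006.25 = 368.2
r = -569.05 / √(7780.54 × 368.2) = -569.05 / 1692.5705 ≈ -0.336

-0.336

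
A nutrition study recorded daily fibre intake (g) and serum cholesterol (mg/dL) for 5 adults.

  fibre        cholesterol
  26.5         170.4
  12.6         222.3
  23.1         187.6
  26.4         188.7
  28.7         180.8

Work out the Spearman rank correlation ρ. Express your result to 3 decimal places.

Rank fibre: 4, 1, 2, 3, 5
Rank cholesterol: 1, 5, 3, 4, 2
d = rank(fibre) − rank(cholesterol): 3, -4, -1, -1, 3; Σd² = 36
ρ = 1 − 6Σd² / [n(n²−1)] = 1 − 6×36 / (5×24) = 1 − 216/120 ≈ -0.800

-0.800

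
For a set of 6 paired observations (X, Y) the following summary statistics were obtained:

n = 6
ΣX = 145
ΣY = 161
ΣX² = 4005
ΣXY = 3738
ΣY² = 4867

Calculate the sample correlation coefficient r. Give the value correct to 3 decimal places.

r = (nΣXY − ΣXΣY) / √[(nΣX² − (ΣX)²)(nΣY² − (ΣY)²)]
Numerator: 6×3738 − 145×161 = -917
Denominator: √[(24030 − 21025)(29202 − 25921)] = √[3005 × 3281] = 3139.9689
r = -917 / 3139.9689 ≈ -0.292

-0.292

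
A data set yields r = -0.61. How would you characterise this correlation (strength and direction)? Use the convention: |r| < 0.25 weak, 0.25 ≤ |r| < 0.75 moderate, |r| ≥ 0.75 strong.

r = -0.61 < 0 so the relationship is negative.
|r| = 0.61, which falls in the moderate range.

moderate negative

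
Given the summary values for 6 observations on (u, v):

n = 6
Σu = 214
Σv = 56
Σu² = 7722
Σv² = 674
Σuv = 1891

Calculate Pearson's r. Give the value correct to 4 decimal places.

r = (nΣuv − ΣuΣv) / √[(nΣu² − (Σu)²)(nΣv² − (Σv)²)]
Numerator: 6×1891 − 214×56 = -638
Denominator: √[(46332 − 45796)(4044 − 3136)] = √[536 × 908] = 697.6303
r = -638 / 697.6303 ≈ -0.9145

-0.9145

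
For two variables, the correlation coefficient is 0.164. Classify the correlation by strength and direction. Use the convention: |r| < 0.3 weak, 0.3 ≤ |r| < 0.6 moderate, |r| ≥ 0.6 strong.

weak positive

r = 0.164 > 0 so the relationship is positive.
|r| = 0.164, which falls in the weak range.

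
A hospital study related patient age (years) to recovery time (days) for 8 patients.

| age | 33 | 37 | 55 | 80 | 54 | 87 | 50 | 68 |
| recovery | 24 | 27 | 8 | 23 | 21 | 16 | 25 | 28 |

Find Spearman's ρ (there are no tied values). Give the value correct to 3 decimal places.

Rank age: 1, 2, 5, 7, 4, 8, 3, 6
Rank recovery: 5, 7, 1, 4, 3, 2, 6, 8
d = rank(age) − rank(recovery): -4, -5, 4, 3, 1, 6, -3, -2; Σd² = 116
ρ = 1 − 6Σd² / [n(n²−1)] = 1 − 6×116 / (8×63) = 1 − 696/504 ≈ -0.381

-0.381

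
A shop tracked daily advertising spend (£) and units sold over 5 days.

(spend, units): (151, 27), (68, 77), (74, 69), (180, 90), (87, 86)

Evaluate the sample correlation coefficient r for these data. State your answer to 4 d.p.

-0.1938

n = 5, Σx = 560, Σy = 349, Σx² = 72870, Σy² = 26915, Σxy = 38101
nΣxy − ΣxΣy = 190505 − 195440 = -4935
nΣx² − (Σx)² = 364350 − 313600 = 50750; nΣy² − (Σy)² = 134575 − 121801 = 12774
r = -4935 / √(50750 × 12774) = -4935 / 25461.3531 ≈ -0.1938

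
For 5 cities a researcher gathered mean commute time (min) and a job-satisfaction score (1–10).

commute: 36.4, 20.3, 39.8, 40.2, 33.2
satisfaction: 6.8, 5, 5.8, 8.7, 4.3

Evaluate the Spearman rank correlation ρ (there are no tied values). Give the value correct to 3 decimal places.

0.800

Rank commute: 3, 1, 4, 5, 2
Rank satisfaction: 4, 2, 3, 5, 1
d = rank(commute) − rank(satisfaction): -1, -1, 1, 0, 1; Σd² = 4
ρ = 1 − 6Σd² / [n(n²−1)] = 1 − 6×4 / (5×24) = 1 − 24/120 ≈ 0.800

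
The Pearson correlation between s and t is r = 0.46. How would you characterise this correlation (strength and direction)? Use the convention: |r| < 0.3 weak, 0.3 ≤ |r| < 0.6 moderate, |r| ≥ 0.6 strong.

r = 0.46 > 0 so the relationship is positive.
|r| = 0.46, which falls in the moderate range.

moderate positive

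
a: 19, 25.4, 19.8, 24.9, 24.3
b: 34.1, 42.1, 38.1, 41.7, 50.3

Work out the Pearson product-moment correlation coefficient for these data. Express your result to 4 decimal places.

0.7334

n = 5, Σa = 113.4, Σb = 206.3, Σa² = 2608.7, Σb² = 8655.81, Σab = 4732.24
nΣab − ΣaΣb = 23661.2 − 23394.42 = 266.78
nΣa² − (Σa)² = 13043.5 − 12859.56 = 183.94; nΣb² − (Σb)² = 43279.05 − 42559.69 = 719.36
r = 266.78 / √(183.94 × 719.36) = 266.78 / 363.7569 ≈ 0.7334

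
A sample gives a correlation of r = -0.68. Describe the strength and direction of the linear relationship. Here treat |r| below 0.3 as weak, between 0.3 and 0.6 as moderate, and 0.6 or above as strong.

strong negative

r = -0.68 < 0 so the relationship is negative.
|r| = 0.68, which falls in the strong range.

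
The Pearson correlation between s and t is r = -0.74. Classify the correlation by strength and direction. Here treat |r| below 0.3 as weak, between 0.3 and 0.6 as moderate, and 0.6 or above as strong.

r = -0.74 < 0 so the relationship is negative.
|r| = 0.74, which falls in the strong range.

strong negative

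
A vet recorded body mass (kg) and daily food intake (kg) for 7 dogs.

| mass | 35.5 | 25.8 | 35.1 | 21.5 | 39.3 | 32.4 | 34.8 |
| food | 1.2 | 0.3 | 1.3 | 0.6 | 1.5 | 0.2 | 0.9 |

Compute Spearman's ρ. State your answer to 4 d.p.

0.8214

Rank mass: 6, 2, 5, 1, 7, 3, 4
Rank food: 5, 2, 6, 3, 7, 1, 4
d = rank(mass) − rank(food): 1, 0, -1, -2, 0, 2, 0; Σd² = 10
ρ = 1 − 6Σd² / [n(n²−1)] = 1 − 6×10 / (7×48) = 1 − 60/336 ≈ 0.8214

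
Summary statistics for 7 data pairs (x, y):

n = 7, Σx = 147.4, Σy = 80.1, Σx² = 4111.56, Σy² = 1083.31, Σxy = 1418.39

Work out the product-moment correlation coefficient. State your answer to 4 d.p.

-0.6545

r = (nΣxy − ΣxΣy) / √[(nΣx² − (Σx)²)(nΣy² − (Σy)²)]
Numerator: 7×1418.39 − 147.4×80.1 = -1878.01
Denominator: √[(28780.92 − 21726.76)(7583.17 − 6416.01)] = √[7054.16 × 1167.16] = 2869.3786
r = -1878.01 / 2869.3786 ≈ -0.6545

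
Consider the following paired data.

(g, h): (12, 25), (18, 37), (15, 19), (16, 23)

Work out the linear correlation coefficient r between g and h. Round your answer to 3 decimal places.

n = 4, Σg = 61, Σh = 104, Σg² = 949, Σh² = 2884, Σgh = 1619
nΣgh − ΣgΣh = 6476 − 6344 = 132
nΣg² − (Σg)² = 3796 − 3721 = 75; nΣh² − (Σh)² = 11536 − 10816 = 720
r = 132 / √(75 × 720) = 132 / 232.3790 ≈ 0.568

0.568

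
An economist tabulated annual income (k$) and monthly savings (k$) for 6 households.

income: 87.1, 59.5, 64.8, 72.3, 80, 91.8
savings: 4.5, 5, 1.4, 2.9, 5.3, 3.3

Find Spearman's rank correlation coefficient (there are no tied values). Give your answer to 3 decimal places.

0.086

Rank income: 5, 1, 2, 3, 4, 6
Rank savings: 4, 5, 1, 2, 6, 3
d = rank(income) − rank(savings): 1, -4, 1, 1, -2, 3; Σd² = 32
ρ = 1 − 6Σd² / [n(n²−1)] = 1 − 6×32 / (6×35) = 1 − 192/210 ≈ 0.086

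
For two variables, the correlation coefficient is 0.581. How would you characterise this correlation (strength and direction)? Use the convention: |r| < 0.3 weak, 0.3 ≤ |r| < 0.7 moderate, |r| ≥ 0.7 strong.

r = 0.581 > 0 so the relationship is positive.
|r| = 0.581, which falls in the moderate range.

moderate positive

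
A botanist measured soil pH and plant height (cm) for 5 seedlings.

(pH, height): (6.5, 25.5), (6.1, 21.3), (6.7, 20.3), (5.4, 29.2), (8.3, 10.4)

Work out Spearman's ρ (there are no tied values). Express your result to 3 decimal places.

-0.900

Rank pH: 3, 2, 4, 1, 5
Rank height: 4, 3, 2, 5, 1
d = rank(pH) − rank(height): -1, -1, 2, -4, 4; Σd² = 38
ρ = 1 − 6Σd² / [n(n²−1)] = 1 − 6×38 / (5×24) = 1 − 228/120 ≈ -0.900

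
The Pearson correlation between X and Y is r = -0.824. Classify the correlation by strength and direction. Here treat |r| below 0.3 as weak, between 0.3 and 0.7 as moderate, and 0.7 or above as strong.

strong negative

r = -0.824 < 0 so the relationship is negative.
|r| = 0.824, which falls in the strong range.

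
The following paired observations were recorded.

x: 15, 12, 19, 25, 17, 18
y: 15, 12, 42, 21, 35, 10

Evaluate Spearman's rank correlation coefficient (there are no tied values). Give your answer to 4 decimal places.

Rank x: 2, 1, 5, 6, 3, 4
Rank y: 3, 2, 6, 4, 5, 1
d = rank(x) − rank(y): -1, -1, -1, 2, -2, 3; Σd² = 20
ρ = 1 − 6Σd² / [n(n²−1)] = 1 − 6×20 / (6×35) = 1 − 120/210 ≈ 0.4286

0.4286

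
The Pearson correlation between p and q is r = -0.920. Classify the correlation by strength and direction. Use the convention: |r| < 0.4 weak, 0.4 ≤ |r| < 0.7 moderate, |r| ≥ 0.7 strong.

r = -0.920 < 0 so the relationship is negative.
|r| = 0.920, which falls in the strong range.

strong negative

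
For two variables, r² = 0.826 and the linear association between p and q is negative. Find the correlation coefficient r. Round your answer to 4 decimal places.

-0.9088

|r| = √0.826 = 0.9088
The association is negative, so r = −0.9088.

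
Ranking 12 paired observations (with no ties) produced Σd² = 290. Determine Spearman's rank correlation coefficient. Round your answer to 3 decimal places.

-0.014

ρ = 1 − 6Σd² / [n(n²−1)] = 1 − 6×290 / (12×143)
  = 1 − 1740/1716 = 1 − 1.0140 ≈ -0.014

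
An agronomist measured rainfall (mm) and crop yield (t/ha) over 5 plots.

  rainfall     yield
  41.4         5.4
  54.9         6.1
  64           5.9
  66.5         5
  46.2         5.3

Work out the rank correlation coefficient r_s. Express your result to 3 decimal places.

-0.200

Rank rainfall: 1, 3, 4, 5, 2
Rank yield: 3, 5, 4, 1, 2
d = rank(rainfall) − rank(yield): -2, -2, 0, 4, 0; Σd² = 24
ρ = 1 − 6Σd² / [n(n²−1)] = 1 − 6×24 / (5×24) = 1 − 144/120 ≈ -0.200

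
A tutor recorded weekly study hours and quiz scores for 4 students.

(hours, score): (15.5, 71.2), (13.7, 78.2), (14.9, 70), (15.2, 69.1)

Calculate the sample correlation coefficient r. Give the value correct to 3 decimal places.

n = 4, Σx = 59.3, Σy = 288.5, Σx² = 880.99, Σy² = 20859.49, Σxy = 4268.26
nΣxy − ΣxΣy = 17073.04 − 17108.05 = -35.01
nΣx² − (Σx)² = 3523.96 − 3516.49 = 7.47; nΣy² − (Σy)² = 83437.96 − 83232.25 = 205.71
r = -35.01 / √(7.47 × 205.71) = -35.01 / 39.2002 ≈ -0.893

-0.893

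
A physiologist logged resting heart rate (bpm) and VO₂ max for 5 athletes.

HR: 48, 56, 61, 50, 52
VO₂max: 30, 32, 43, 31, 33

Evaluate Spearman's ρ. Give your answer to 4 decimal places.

0.9000

Rank HR: 1, 4, 5, 2, 3
Rank VO₂max: 1, 3, 5, 2, 4
d = rank(HR) − rank(VO₂max): 0, 1, 0, 0, -1; Σd² = 2
ρ = 1 − 6Σd² / [n(n²−1)] = 1 − 6×2 / (5×24) = 1 − 12/120 ≈ 0.9000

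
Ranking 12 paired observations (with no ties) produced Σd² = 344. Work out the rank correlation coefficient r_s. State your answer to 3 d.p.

ρ = 1 − 6Σd² / [n(n²−1)] = 1 − 6×344 / (12×143)
  = 1 − 2064/1716 = 1 − 1.2028 ≈ -0.203

-0.203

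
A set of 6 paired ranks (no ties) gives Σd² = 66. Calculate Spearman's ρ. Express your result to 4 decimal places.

-0.8857

ρ = 1 − 6Σd² / [n(n²−1)] = 1 − 6×66 / (6×35)
  = 1 − 396/210 = 1 − 1.88571 ≈ -0.8857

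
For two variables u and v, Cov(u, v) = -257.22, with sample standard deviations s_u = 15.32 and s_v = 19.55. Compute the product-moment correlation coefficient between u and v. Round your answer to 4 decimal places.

-0.8588

r = Cov(u,v) / (s_u · s_v) = -257.22 / (15.32 × 19.55)
  = -257.22 / 299.5060 ≈ -0.8588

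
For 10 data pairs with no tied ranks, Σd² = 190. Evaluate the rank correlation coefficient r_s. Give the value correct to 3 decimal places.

ρ = 1 − 6Σd² / [n(n²−1)] = 1 − 6×190 / (10×99)
  = 1 − 1140/990 = 1 − 1.1515 ≈ -0.152

-0.152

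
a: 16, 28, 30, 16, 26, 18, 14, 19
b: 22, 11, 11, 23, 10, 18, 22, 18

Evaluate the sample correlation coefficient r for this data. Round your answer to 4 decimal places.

n = 8, Σa = 167, Σb = 135, Σa² = 3753, Σb² = 2487, Σab = 2592
nΣab − ΣaΣb = 20736 − 22545 = -1809
nΣa² − (Σa)² = 30024 − 27889 = 2135; nΣb² − (Σb)² = 19896 − 18225 = 1671
r = -1809 / √(2135 × 1671) = -1809 / 1888.8052 ≈ -0.9577

-0.9577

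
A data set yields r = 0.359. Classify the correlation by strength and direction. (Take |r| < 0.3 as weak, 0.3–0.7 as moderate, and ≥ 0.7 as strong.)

r = 0.359 > 0 so the relationship is positive.
|r| = 0.359, which falls in the moderate range.

moderate positive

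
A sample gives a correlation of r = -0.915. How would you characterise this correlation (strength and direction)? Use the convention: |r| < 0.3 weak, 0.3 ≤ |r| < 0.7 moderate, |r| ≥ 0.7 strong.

strong negative

r = -0.915 < 0 so the relationship is negative.
|r| = 0.915, which falls in the strong range.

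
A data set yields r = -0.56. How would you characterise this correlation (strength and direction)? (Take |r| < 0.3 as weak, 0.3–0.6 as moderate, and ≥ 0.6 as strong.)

r = -0.56 < 0 so the relationship is negative.
|r| = 0.56, which falls in the moderate range.

moderate negative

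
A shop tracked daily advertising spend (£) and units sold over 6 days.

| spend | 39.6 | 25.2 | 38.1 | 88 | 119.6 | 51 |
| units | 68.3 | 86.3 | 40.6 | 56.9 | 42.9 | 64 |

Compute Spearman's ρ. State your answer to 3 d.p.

Rank spend: 3, 1, 2, 5, 6, 4
Rank units: 5, 6, 1, 3, 2, 4
d = rank(spend) − rank(units): -2, -5, 1, 2, 4, 0; Σd² = 50
ρ = 1 − 6Σd² / [n(n²−1)] = 1 − 6×50 / (6×35) = 1 − 300/210 ≈ -0.429

-0.429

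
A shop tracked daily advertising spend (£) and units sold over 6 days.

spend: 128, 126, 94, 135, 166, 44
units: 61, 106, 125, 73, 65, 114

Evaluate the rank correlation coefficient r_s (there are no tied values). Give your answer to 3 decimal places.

Rank spend: 4, 3, 2, 5, 6, 1
Rank units: 1, 4, 6, 3, 2, 5
d = rank(spend) − rank(units): 3, -1, -4, 2, 4, -4; Σd² = 62
ρ = 1 − 6Σd² / [n(n²−1)] = 1 − 6×62 / (6×35) = 1 − 372/210 ≈ -0.771

-0.771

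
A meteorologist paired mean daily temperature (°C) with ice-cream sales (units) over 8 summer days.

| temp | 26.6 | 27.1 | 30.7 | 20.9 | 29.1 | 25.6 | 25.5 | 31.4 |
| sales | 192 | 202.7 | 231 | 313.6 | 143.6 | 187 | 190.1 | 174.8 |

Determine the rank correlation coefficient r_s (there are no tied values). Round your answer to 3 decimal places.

-0.381

Rank temp: 4, 5, 7, 1, 6, 3, 2, 8
Rank sales: 5, 6, 7, 8, 1, 3, 4, 2
d = rank(temp) − rank(sales): -1, -1, 0, -7, 5, 0, -2, 6; Σd² = 116
ρ = 1 − 6Σd² / [n(n²−1)] = 1 − 6×116 / (8×63) = 1 − 696/504 ≈ -0.381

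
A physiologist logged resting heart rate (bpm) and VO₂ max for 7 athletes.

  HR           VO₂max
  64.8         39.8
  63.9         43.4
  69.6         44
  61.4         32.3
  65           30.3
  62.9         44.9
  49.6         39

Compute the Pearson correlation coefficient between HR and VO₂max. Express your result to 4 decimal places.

0.1463

n = 7, Σx = 437.2, Σy = 273.7, Σx² = 27537.94, Σy² = 10901.99, Σxy = 17126.03
nΣxy − ΣxΣy = 119882.21 − 119661.64 = 220.57
nΣx² − (Σx)² = 192765.58 − 191143.84 = 1621.74; nΣy² − (Σy)² = 76313.93 − 74911.69 = 1402.24
r = 220.57 / √(1621.74 × 1402.24) = 220.57 / 1508.0016 ≈ 0.1463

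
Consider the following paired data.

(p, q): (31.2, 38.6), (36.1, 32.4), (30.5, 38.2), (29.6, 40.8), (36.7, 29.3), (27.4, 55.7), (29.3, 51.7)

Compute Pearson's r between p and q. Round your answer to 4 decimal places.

-0.8864

n = 7, Σp = 220.8, Σq = 286.7, Σp² = 7039.2, Σq² = 12297.47, Σpq = 8863.04
nΣpq − ΣpΣq = 62041.28 − 63303.36 = -1262.08
nΣp² − (Σp)² = 49274.4 − 48752.64 = 521.76; nΣq² − (Σq)² = 86082.29 − 82196.89 = 3885.4
r = -1262.08 / √(521.76 × 3885.4) = -1262.08 / 1423.8140 ≈ -0.8864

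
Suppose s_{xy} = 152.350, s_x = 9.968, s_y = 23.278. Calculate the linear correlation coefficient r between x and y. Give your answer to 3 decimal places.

r = Cov(x,y) / (s_x · s_y) = 152.350 / (9.968 × 23.278)
  = 152.350 / 232.0351 ≈ 0.657

0.657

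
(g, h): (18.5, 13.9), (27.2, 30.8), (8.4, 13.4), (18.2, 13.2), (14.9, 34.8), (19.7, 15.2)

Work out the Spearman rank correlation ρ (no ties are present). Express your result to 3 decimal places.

0.314

Rank g: 4, 6, 1, 3, 2, 5
Rank h: 3, 5, 2, 1, 6, 4
d = rank(g) − rank(h): 1, 1, -1, 2, -4, 1; Σd² = 24
ρ = 1 − 6Σd² / [n(n²−1)] = 1 − 6×24 / (6×35) = 1 − 144/210 ≈ 0.314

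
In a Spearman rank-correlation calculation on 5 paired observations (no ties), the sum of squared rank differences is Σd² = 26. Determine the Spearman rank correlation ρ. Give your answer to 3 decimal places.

ρ = 1 − 6Σd² / [n(n²−1)] = 1 − 6×26 / (5×24)
  = 1 − 156/120 = 1 − 1.3000 ≈ -0.300

-0.300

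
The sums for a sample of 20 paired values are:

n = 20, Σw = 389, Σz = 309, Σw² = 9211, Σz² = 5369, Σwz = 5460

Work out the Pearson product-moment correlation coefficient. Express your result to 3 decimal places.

r = (nΣwz − ΣwΣz) / √[(nΣw² − (Σw)²)(nΣz² − (Σz)²)]
Numerator: 20×5460 − 389×309 = -11001
Denominator: √[(184220 − 151321)(107380 − 95481)] = √[32899 × 11899] = 19785.4795
r = -11001 / 19785.4795 ≈ -0.556

-0.556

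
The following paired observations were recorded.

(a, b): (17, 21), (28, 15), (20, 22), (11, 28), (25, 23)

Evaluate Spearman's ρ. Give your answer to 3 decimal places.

Rank a: 2, 5, 3, 1, 4
Rank b: 2, 1, 3, 5, 4
d = rank(a) − rank(b): 0, 4, 0, -4, 0; Σd² = 32
ρ = 1 − 6Σd² / [n(n²−1)] = 1 − 6×32 / (5×24) = 1 − 192/120 ≈ -0.600

-0.600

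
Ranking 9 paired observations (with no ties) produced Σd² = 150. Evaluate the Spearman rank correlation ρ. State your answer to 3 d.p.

ρ = 1 − 6Σd² / [n(n²−1)] = 1 − 6×150 / (9×80)
  = 1 − 900/720 = 1 − 1.2500 ≈ -0.250

-0.250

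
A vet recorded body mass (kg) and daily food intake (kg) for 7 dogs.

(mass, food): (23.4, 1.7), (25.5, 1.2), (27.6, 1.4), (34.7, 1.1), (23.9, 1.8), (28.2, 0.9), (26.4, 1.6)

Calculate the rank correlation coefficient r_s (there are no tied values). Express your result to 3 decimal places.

-0.821

Rank mass: 1, 3, 5, 7, 2, 6, 4
Rank food: 6, 3, 4, 2, 7, 1, 5
d = rank(mass) − rank(food): -5, 0, 1, 5, -5, 5, -1; Σd² = 102
ρ = 1 − 6Σd² / [n(n²−1)] = 1 − 6×102 / (7×48) = 1 − 612/336 ≈ -0.821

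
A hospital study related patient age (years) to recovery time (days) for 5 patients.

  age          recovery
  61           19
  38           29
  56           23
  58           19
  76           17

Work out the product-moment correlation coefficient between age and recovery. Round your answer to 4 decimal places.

n = 5, Σx = 289, Σy = 107, Σx² = 17441, Σy² = 2381, Σxy = 5943
nΣxy − ΣxΣy = 29715 − 30923 = -1208
nΣx² − (Σx)² = 87205 − 83521 = 3684; nΣy² − (Σy)² = 11905 − 11449 = 456
r = -1208 / √(3684 × 456) = -1208 / 1296.1111 ≈ -0.9320

-0.9320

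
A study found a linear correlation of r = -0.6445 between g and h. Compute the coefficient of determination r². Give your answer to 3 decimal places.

0.415

r² = (-0.6445)² = 0.415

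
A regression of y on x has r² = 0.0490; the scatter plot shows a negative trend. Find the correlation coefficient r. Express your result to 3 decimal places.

|r| = √0.0490 = 0.221
The association is negative, so r = −0.221.

-0.221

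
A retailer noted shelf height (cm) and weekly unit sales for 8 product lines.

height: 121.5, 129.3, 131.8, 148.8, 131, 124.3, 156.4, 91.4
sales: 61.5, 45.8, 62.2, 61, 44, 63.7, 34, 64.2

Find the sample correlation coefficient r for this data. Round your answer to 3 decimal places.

n = 8, Σx = 1034.5, Σy = 436.4, Σx² = 136419.83, Σy² = 24741.06, Σxy = 55536.34
nΣxy − ΣxΣy = 444290.72 − 451455.8 = -7165.08
nΣx² − (Σx)² = 1091358.64 − 1070190.25 = 21168.39; nΣy² − (Σy)² = 197928.48 − 190444.96 = 7483.52
r = -7165.08 / √(21168.39 × 7483.52) = -7165.08 / 12586.2651 ≈ -0.569

-0.569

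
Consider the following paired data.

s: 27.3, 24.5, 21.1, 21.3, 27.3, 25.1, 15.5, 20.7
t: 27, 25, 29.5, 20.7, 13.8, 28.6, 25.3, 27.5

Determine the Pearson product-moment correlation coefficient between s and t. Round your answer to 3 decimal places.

n = 8, Σs = 182.8, Σt = 197.4, Σs² = 4288.48, Σt² = 5057.48, Σst = 4468.96
nΣst − ΣsΣt = 35751.68 − 36084.72 = -333.04
nΣs² − (Σs)² = 34307.84 − 33415.84 = 892; nΣt² − (Σt)² = 40459.84 − 38966.76 = 1493.08
r = -333.04 / √(892 × 1493.08) = -333.04 / 1154.0482 ≈ -0.289

-0.289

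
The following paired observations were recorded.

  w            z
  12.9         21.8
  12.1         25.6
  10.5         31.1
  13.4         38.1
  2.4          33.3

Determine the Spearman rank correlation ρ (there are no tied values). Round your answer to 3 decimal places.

Rank w: 4, 3, 2, 5, 1
Rank z: 1, 2, 3, 5, 4
d = rank(w) − rank(z): 3, 1, -1, 0, -3; Σd² = 20
ρ = 1 − 6Σd² / [n(n²−1)] = 1 − 6×20 / (5×24) = 1 − 120/120 ≈ 0.000

0.000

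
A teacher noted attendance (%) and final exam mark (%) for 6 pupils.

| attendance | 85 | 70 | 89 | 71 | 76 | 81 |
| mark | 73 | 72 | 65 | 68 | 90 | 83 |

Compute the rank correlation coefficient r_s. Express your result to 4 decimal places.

Rank attendance: 5, 1, 6, 2, 3, 4
Rank mark: 4, 3, 1, 2, 6, 5
d = rank(attendance) − rank(mark): 1, -2, 5, 0, -3, -1; Σd² = 40
ρ = 1 − 6Σd² / [n(n²−1)] = 1 − 6×40 / (6×35) = 1 − 240/210 ≈ -0.1429

-0.1429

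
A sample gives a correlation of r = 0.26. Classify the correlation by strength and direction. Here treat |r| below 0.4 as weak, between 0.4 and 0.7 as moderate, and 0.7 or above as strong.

r = 0.26 > 0 so the relationship is positive.
|r| = 0.26, which falls in the weak range.

weak positive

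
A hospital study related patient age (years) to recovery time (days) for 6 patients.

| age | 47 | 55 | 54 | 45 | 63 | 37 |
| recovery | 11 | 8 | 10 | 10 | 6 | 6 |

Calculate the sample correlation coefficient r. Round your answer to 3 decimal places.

-0.117

n = 6, Σx = 301, Σy = 51, Σx² = 15513, Σy² = 457, Σxy = 2547
nΣxy − ΣxΣy = 15282 − 15351 = -69
nΣx² − (Σx)² = 93078 − 90601 = 2477; nΣy² − (Σy)² = 2742 − 2601 = 141
r = -69 / √(2477 × 141) = -69 / 590.9797 ≈ -0.117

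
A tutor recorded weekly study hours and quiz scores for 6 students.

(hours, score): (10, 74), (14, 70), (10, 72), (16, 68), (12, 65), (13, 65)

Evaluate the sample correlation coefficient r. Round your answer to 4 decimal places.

n = 6, Σx = 75, Σy = 414, Σx² = 965, Σy² = 28634, Σxy = 5153
nΣxy − ΣxΣy = 30918 − 31050 = -132
nΣx² − (Σx)² = 5790 − 5625 = 165; nΣy² − (Σy)² = 171804 − 171396 = 408
r = -132 / √(165 × 408) = -132 / 259.4610 ≈ -0.5087

-0.5087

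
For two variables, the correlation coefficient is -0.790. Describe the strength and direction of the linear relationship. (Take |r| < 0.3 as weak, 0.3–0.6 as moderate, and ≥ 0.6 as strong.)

strong negative

r = -0.790 < 0 so the relationship is negative.
|r| = 0.790, which falls in the strong range.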